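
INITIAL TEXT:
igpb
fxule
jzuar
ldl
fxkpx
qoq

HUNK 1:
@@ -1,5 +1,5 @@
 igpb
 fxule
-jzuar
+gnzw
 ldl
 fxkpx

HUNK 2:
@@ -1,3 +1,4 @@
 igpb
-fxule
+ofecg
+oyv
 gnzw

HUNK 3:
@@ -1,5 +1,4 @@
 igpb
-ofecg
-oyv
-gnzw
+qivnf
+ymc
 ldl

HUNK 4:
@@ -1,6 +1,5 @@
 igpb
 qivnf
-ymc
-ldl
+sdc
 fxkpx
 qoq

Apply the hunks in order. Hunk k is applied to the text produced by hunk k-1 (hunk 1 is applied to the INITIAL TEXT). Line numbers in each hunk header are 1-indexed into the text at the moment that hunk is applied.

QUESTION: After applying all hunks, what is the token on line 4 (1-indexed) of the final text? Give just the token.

Hunk 1: at line 1 remove [jzuar] add [gnzw] -> 6 lines: igpb fxule gnzw ldl fxkpx qoq
Hunk 2: at line 1 remove [fxule] add [ofecg,oyv] -> 7 lines: igpb ofecg oyv gnzw ldl fxkpx qoq
Hunk 3: at line 1 remove [ofecg,oyv,gnzw] add [qivnf,ymc] -> 6 lines: igpb qivnf ymc ldl fxkpx qoq
Hunk 4: at line 1 remove [ymc,ldl] add [sdc] -> 5 lines: igpb qivnf sdc fxkpx qoq
Final line 4: fxkpx

Answer: fxkpx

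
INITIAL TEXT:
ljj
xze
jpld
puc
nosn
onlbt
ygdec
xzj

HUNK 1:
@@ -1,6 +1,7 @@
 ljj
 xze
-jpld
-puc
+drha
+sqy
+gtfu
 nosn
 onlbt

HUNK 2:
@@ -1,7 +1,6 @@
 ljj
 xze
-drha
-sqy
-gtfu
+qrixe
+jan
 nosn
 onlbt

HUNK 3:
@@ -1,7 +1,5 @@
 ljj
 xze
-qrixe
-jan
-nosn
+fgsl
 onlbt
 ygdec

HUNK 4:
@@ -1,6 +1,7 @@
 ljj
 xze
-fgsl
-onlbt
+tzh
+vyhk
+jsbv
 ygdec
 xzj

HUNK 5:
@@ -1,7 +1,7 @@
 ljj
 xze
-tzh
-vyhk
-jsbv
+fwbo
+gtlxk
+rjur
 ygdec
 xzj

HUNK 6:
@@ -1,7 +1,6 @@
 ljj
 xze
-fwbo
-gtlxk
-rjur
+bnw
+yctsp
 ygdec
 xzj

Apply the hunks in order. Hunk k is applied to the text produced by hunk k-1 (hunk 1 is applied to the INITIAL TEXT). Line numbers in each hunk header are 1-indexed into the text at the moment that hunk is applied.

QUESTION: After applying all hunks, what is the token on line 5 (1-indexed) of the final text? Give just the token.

Answer: ygdec

Derivation:
Hunk 1: at line 1 remove [jpld,puc] add [drha,sqy,gtfu] -> 9 lines: ljj xze drha sqy gtfu nosn onlbt ygdec xzj
Hunk 2: at line 1 remove [drha,sqy,gtfu] add [qrixe,jan] -> 8 lines: ljj xze qrixe jan nosn onlbt ygdec xzj
Hunk 3: at line 1 remove [qrixe,jan,nosn] add [fgsl] -> 6 lines: ljj xze fgsl onlbt ygdec xzj
Hunk 4: at line 1 remove [fgsl,onlbt] add [tzh,vyhk,jsbv] -> 7 lines: ljj xze tzh vyhk jsbv ygdec xzj
Hunk 5: at line 1 remove [tzh,vyhk,jsbv] add [fwbo,gtlxk,rjur] -> 7 lines: ljj xze fwbo gtlxk rjur ygdec xzj
Hunk 6: at line 1 remove [fwbo,gtlxk,rjur] add [bnw,yctsp] -> 6 lines: ljj xze bnw yctsp ygdec xzj
Final line 5: ygdec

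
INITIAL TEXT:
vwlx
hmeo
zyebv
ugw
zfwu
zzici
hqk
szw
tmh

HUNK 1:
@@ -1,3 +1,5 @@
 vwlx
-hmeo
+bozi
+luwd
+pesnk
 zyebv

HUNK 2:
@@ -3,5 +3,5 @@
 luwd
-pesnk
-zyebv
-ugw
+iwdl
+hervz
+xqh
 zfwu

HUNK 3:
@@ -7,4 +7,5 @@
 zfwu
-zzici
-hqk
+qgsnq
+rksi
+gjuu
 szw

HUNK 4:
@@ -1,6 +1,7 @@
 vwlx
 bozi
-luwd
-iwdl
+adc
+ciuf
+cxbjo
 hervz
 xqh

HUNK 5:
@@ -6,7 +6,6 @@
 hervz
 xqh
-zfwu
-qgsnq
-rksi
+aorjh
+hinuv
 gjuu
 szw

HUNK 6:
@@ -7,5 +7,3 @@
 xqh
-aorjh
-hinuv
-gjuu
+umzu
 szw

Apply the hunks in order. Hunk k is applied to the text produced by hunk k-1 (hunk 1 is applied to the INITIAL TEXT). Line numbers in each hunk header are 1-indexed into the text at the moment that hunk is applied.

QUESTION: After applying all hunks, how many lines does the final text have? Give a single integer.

Answer: 10

Derivation:
Hunk 1: at line 1 remove [hmeo] add [bozi,luwd,pesnk] -> 11 lines: vwlx bozi luwd pesnk zyebv ugw zfwu zzici hqk szw tmh
Hunk 2: at line 3 remove [pesnk,zyebv,ugw] add [iwdl,hervz,xqh] -> 11 lines: vwlx bozi luwd iwdl hervz xqh zfwu zzici hqk szw tmh
Hunk 3: at line 7 remove [zzici,hqk] add [qgsnq,rksi,gjuu] -> 12 lines: vwlx bozi luwd iwdl hervz xqh zfwu qgsnq rksi gjuu szw tmh
Hunk 4: at line 1 remove [luwd,iwdl] add [adc,ciuf,cxbjo] -> 13 lines: vwlx bozi adc ciuf cxbjo hervz xqh zfwu qgsnq rksi gjuu szw tmh
Hunk 5: at line 6 remove [zfwu,qgsnq,rksi] add [aorjh,hinuv] -> 12 lines: vwlx bozi adc ciuf cxbjo hervz xqh aorjh hinuv gjuu szw tmh
Hunk 6: at line 7 remove [aorjh,hinuv,gjuu] add [umzu] -> 10 lines: vwlx bozi adc ciuf cxbjo hervz xqh umzu szw tmh
Final line count: 10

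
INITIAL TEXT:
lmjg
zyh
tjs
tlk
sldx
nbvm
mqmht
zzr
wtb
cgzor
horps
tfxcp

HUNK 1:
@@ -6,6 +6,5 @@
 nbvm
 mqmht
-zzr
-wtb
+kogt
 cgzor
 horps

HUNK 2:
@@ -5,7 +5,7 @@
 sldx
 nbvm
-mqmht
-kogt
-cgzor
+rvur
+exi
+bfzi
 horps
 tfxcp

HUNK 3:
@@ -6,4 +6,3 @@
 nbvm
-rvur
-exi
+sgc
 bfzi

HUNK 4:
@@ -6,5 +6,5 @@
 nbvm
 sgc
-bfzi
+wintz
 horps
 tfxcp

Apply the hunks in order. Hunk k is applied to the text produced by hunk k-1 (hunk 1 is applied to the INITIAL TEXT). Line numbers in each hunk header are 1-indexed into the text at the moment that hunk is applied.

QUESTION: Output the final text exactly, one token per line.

Hunk 1: at line 6 remove [zzr,wtb] add [kogt] -> 11 lines: lmjg zyh tjs tlk sldx nbvm mqmht kogt cgzor horps tfxcp
Hunk 2: at line 5 remove [mqmht,kogt,cgzor] add [rvur,exi,bfzi] -> 11 lines: lmjg zyh tjs tlk sldx nbvm rvur exi bfzi horps tfxcp
Hunk 3: at line 6 remove [rvur,exi] add [sgc] -> 10 lines: lmjg zyh tjs tlk sldx nbvm sgc bfzi horps tfxcp
Hunk 4: at line 6 remove [bfzi] add [wintz] -> 10 lines: lmjg zyh tjs tlk sldx nbvm sgc wintz horps tfxcp

Answer: lmjg
zyh
tjs
tlk
sldx
nbvm
sgc
wintz
horps
tfxcp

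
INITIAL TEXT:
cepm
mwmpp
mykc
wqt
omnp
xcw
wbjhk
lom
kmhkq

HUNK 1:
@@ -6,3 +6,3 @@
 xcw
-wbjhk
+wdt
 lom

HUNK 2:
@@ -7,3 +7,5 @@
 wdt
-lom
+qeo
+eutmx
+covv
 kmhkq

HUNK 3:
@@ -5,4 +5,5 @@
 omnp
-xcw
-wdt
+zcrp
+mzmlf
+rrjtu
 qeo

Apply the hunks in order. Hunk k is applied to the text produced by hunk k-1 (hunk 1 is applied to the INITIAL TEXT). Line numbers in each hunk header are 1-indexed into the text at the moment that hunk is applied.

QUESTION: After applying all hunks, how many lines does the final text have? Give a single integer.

Hunk 1: at line 6 remove [wbjhk] add [wdt] -> 9 lines: cepm mwmpp mykc wqt omnp xcw wdt lom kmhkq
Hunk 2: at line 7 remove [lom] add [qeo,eutmx,covv] -> 11 lines: cepm mwmpp mykc wqt omnp xcw wdt qeo eutmx covv kmhkq
Hunk 3: at line 5 remove [xcw,wdt] add [zcrp,mzmlf,rrjtu] -> 12 lines: cepm mwmpp mykc wqt omnp zcrp mzmlf rrjtu qeo eutmx covv kmhkq
Final line count: 12

Answer: 12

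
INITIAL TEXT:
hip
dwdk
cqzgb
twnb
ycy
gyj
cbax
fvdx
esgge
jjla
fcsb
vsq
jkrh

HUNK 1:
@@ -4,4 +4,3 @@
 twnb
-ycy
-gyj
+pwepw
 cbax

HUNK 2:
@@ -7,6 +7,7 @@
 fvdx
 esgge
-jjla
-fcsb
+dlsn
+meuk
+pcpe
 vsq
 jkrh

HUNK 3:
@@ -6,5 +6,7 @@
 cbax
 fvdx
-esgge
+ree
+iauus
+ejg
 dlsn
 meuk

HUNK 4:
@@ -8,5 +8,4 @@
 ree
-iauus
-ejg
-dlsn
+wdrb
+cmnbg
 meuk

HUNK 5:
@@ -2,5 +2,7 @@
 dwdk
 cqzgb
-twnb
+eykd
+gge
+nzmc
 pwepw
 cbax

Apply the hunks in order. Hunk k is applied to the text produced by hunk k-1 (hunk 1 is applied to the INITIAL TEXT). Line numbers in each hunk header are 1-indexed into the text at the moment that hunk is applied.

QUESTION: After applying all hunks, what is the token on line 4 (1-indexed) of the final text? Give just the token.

Hunk 1: at line 4 remove [ycy,gyj] add [pwepw] -> 12 lines: hip dwdk cqzgb twnb pwepw cbax fvdx esgge jjla fcsb vsq jkrh
Hunk 2: at line 7 remove [jjla,fcsb] add [dlsn,meuk,pcpe] -> 13 lines: hip dwdk cqzgb twnb pwepw cbax fvdx esgge dlsn meuk pcpe vsq jkrh
Hunk 3: at line 6 remove [esgge] add [ree,iauus,ejg] -> 15 lines: hip dwdk cqzgb twnb pwepw cbax fvdx ree iauus ejg dlsn meuk pcpe vsq jkrh
Hunk 4: at line 8 remove [iauus,ejg,dlsn] add [wdrb,cmnbg] -> 14 lines: hip dwdk cqzgb twnb pwepw cbax fvdx ree wdrb cmnbg meuk pcpe vsq jkrh
Hunk 5: at line 2 remove [twnb] add [eykd,gge,nzmc] -> 16 lines: hip dwdk cqzgb eykd gge nzmc pwepw cbax fvdx ree wdrb cmnbg meuk pcpe vsq jkrh
Final line 4: eykd

Answer: eykd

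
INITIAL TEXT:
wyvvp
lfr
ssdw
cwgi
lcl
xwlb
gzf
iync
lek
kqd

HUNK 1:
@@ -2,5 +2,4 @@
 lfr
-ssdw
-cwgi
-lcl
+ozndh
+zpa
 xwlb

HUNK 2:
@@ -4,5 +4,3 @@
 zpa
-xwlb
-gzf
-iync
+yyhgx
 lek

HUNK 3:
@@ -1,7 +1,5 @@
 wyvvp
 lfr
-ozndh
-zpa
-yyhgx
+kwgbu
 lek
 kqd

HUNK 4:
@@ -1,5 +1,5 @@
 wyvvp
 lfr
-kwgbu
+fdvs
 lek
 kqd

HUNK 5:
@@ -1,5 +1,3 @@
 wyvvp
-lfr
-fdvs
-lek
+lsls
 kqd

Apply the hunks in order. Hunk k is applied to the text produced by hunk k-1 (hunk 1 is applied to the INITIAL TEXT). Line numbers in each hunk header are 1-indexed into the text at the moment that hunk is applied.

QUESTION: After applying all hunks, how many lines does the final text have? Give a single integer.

Answer: 3

Derivation:
Hunk 1: at line 2 remove [ssdw,cwgi,lcl] add [ozndh,zpa] -> 9 lines: wyvvp lfr ozndh zpa xwlb gzf iync lek kqd
Hunk 2: at line 4 remove [xwlb,gzf,iync] add [yyhgx] -> 7 lines: wyvvp lfr ozndh zpa yyhgx lek kqd
Hunk 3: at line 1 remove [ozndh,zpa,yyhgx] add [kwgbu] -> 5 lines: wyvvp lfr kwgbu lek kqd
Hunk 4: at line 1 remove [kwgbu] add [fdvs] -> 5 lines: wyvvp lfr fdvs lek kqd
Hunk 5: at line 1 remove [lfr,fdvs,lek] add [lsls] -> 3 lines: wyvvp lsls kqd
Final line count: 3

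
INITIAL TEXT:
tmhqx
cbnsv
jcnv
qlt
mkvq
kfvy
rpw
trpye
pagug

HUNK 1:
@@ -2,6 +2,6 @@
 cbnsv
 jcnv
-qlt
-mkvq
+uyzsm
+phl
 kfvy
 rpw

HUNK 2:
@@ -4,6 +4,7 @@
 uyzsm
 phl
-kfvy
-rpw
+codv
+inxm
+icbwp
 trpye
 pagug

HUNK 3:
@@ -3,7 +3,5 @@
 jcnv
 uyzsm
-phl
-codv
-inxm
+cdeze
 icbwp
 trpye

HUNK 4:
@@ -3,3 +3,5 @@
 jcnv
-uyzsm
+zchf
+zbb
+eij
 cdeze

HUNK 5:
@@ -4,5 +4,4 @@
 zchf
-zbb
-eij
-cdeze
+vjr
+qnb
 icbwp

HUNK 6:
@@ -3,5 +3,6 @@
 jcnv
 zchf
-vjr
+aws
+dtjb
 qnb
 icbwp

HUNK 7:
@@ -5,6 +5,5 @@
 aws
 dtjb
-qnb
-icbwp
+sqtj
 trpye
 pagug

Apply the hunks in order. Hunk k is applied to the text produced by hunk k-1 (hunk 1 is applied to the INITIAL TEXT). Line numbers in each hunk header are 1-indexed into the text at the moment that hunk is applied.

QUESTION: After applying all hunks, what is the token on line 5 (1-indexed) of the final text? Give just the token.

Answer: aws

Derivation:
Hunk 1: at line 2 remove [qlt,mkvq] add [uyzsm,phl] -> 9 lines: tmhqx cbnsv jcnv uyzsm phl kfvy rpw trpye pagug
Hunk 2: at line 4 remove [kfvy,rpw] add [codv,inxm,icbwp] -> 10 lines: tmhqx cbnsv jcnv uyzsm phl codv inxm icbwp trpye pagug
Hunk 3: at line 3 remove [phl,codv,inxm] add [cdeze] -> 8 lines: tmhqx cbnsv jcnv uyzsm cdeze icbwp trpye pagug
Hunk 4: at line 3 remove [uyzsm] add [zchf,zbb,eij] -> 10 lines: tmhqx cbnsv jcnv zchf zbb eij cdeze icbwp trpye pagug
Hunk 5: at line 4 remove [zbb,eij,cdeze] add [vjr,qnb] -> 9 lines: tmhqx cbnsv jcnv zchf vjr qnb icbwp trpye pagug
Hunk 6: at line 3 remove [vjr] add [aws,dtjb] -> 10 lines: tmhqx cbnsv jcnv zchf aws dtjb qnb icbwp trpye pagug
Hunk 7: at line 5 remove [qnb,icbwp] add [sqtj] -> 9 lines: tmhqx cbnsv jcnv zchf aws dtjb sqtj trpye pagug
Final line 5: aws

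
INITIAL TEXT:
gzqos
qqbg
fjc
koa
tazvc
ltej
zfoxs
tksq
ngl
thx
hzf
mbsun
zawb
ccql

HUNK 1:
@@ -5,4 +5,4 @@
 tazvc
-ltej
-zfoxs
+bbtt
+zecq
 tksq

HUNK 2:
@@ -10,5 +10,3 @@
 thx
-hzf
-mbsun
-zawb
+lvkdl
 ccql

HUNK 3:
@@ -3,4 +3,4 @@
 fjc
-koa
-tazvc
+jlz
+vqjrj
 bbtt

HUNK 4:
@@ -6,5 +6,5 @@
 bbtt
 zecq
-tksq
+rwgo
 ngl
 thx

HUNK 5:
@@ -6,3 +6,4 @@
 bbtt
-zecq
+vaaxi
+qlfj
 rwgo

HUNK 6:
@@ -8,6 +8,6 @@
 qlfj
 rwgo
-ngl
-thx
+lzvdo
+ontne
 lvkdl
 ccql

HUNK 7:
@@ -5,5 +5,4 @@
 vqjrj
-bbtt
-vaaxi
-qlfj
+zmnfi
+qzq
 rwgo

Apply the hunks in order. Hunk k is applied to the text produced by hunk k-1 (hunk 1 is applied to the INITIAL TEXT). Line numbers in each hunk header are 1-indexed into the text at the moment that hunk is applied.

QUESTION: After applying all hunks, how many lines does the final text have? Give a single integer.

Answer: 12

Derivation:
Hunk 1: at line 5 remove [ltej,zfoxs] add [bbtt,zecq] -> 14 lines: gzqos qqbg fjc koa tazvc bbtt zecq tksq ngl thx hzf mbsun zawb ccql
Hunk 2: at line 10 remove [hzf,mbsun,zawb] add [lvkdl] -> 12 lines: gzqos qqbg fjc koa tazvc bbtt zecq tksq ngl thx lvkdl ccql
Hunk 3: at line 3 remove [koa,tazvc] add [jlz,vqjrj] -> 12 lines: gzqos qqbg fjc jlz vqjrj bbtt zecq tksq ngl thx lvkdl ccql
Hunk 4: at line 6 remove [tksq] add [rwgo] -> 12 lines: gzqos qqbg fjc jlz vqjrj bbtt zecq rwgo ngl thx lvkdl ccql
Hunk 5: at line 6 remove [zecq] add [vaaxi,qlfj] -> 13 lines: gzqos qqbg fjc jlz vqjrj bbtt vaaxi qlfj rwgo ngl thx lvkdl ccql
Hunk 6: at line 8 remove [ngl,thx] add [lzvdo,ontne] -> 13 lines: gzqos qqbg fjc jlz vqjrj bbtt vaaxi qlfj rwgo lzvdo ontne lvkdl ccql
Hunk 7: at line 5 remove [bbtt,vaaxi,qlfj] add [zmnfi,qzq] -> 12 lines: gzqos qqbg fjc jlz vqjrj zmnfi qzq rwgo lzvdo ontne lvkdl ccql
Final line count: 12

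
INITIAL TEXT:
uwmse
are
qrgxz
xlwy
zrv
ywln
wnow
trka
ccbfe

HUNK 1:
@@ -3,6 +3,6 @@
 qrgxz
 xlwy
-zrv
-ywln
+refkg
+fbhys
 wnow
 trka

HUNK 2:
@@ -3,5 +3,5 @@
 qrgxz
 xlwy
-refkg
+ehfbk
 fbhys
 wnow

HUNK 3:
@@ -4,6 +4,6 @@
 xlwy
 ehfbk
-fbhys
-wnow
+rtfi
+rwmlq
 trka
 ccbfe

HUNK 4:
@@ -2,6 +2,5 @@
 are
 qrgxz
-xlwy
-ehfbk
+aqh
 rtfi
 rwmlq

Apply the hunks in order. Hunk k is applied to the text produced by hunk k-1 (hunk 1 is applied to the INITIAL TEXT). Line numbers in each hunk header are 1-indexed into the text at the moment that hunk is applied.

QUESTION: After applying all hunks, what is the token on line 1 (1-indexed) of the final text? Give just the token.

Hunk 1: at line 3 remove [zrv,ywln] add [refkg,fbhys] -> 9 lines: uwmse are qrgxz xlwy refkg fbhys wnow trka ccbfe
Hunk 2: at line 3 remove [refkg] add [ehfbk] -> 9 lines: uwmse are qrgxz xlwy ehfbk fbhys wnow trka ccbfe
Hunk 3: at line 4 remove [fbhys,wnow] add [rtfi,rwmlq] -> 9 lines: uwmse are qrgxz xlwy ehfbk rtfi rwmlq trka ccbfe
Hunk 4: at line 2 remove [xlwy,ehfbk] add [aqh] -> 8 lines: uwmse are qrgxz aqh rtfi rwmlq trka ccbfe
Final line 1: uwmse

Answer: uwmse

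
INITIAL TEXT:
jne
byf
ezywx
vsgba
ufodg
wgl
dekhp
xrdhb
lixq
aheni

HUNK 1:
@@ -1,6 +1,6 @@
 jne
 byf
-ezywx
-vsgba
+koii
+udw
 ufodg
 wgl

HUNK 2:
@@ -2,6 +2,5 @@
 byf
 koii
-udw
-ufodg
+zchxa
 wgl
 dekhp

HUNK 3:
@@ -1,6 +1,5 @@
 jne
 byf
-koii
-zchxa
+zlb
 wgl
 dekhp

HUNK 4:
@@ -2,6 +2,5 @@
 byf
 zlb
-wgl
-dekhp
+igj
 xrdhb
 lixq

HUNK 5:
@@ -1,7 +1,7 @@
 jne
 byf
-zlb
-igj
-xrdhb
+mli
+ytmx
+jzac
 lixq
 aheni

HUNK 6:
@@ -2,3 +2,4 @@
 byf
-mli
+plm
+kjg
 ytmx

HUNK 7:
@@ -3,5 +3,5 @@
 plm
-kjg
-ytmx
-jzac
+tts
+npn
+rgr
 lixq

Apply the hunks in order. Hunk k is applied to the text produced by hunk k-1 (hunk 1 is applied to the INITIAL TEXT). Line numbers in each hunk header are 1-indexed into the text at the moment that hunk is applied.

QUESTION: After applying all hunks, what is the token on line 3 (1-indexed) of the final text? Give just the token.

Hunk 1: at line 1 remove [ezywx,vsgba] add [koii,udw] -> 10 lines: jne byf koii udw ufodg wgl dekhp xrdhb lixq aheni
Hunk 2: at line 2 remove [udw,ufodg] add [zchxa] -> 9 lines: jne byf koii zchxa wgl dekhp xrdhb lixq aheni
Hunk 3: at line 1 remove [koii,zchxa] add [zlb] -> 8 lines: jne byf zlb wgl dekhp xrdhb lixq aheni
Hunk 4: at line 2 remove [wgl,dekhp] add [igj] -> 7 lines: jne byf zlb igj xrdhb lixq aheni
Hunk 5: at line 1 remove [zlb,igj,xrdhb] add [mli,ytmx,jzac] -> 7 lines: jne byf mli ytmx jzac lixq aheni
Hunk 6: at line 2 remove [mli] add [plm,kjg] -> 8 lines: jne byf plm kjg ytmx jzac lixq aheni
Hunk 7: at line 3 remove [kjg,ytmx,jzac] add [tts,npn,rgr] -> 8 lines: jne byf plm tts npn rgr lixq aheni
Final line 3: plm

Answer: plm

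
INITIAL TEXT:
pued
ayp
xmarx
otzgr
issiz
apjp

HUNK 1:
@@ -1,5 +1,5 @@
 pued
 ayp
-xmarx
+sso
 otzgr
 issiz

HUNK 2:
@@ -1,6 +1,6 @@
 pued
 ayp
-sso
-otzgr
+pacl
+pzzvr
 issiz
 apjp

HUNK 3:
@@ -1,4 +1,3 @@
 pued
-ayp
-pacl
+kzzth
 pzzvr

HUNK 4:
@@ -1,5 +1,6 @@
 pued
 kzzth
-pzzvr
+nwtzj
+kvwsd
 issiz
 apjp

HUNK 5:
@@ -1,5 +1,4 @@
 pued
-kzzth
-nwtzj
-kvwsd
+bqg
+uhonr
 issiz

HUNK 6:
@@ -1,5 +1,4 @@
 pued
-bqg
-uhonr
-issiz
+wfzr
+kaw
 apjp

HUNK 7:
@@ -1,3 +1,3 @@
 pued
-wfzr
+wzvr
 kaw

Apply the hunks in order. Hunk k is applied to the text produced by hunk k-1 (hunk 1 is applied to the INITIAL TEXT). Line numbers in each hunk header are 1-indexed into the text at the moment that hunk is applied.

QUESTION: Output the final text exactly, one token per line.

Answer: pued
wzvr
kaw
apjp

Derivation:
Hunk 1: at line 1 remove [xmarx] add [sso] -> 6 lines: pued ayp sso otzgr issiz apjp
Hunk 2: at line 1 remove [sso,otzgr] add [pacl,pzzvr] -> 6 lines: pued ayp pacl pzzvr issiz apjp
Hunk 3: at line 1 remove [ayp,pacl] add [kzzth] -> 5 lines: pued kzzth pzzvr issiz apjp
Hunk 4: at line 1 remove [pzzvr] add [nwtzj,kvwsd] -> 6 lines: pued kzzth nwtzj kvwsd issiz apjp
Hunk 5: at line 1 remove [kzzth,nwtzj,kvwsd] add [bqg,uhonr] -> 5 lines: pued bqg uhonr issiz apjp
Hunk 6: at line 1 remove [bqg,uhonr,issiz] add [wfzr,kaw] -> 4 lines: pued wfzr kaw apjp
Hunk 7: at line 1 remove [wfzr] add [wzvr] -> 4 lines: pued wzvr kaw apjp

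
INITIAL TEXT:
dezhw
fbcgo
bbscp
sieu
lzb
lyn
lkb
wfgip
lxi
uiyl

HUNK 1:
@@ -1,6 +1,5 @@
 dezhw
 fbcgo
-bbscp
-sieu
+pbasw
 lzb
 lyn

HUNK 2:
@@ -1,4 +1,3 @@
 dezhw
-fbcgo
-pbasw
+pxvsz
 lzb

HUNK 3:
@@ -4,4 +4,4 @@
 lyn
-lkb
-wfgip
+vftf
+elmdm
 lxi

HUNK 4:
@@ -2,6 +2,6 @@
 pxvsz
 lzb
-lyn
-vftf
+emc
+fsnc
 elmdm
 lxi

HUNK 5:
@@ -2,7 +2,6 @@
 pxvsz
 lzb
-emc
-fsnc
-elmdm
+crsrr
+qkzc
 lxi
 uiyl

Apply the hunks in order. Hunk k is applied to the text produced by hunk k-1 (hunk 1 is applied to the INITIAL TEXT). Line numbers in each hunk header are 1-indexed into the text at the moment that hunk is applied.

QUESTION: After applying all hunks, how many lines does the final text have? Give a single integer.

Answer: 7

Derivation:
Hunk 1: at line 1 remove [bbscp,sieu] add [pbasw] -> 9 lines: dezhw fbcgo pbasw lzb lyn lkb wfgip lxi uiyl
Hunk 2: at line 1 remove [fbcgo,pbasw] add [pxvsz] -> 8 lines: dezhw pxvsz lzb lyn lkb wfgip lxi uiyl
Hunk 3: at line 4 remove [lkb,wfgip] add [vftf,elmdm] -> 8 lines: dezhw pxvsz lzb lyn vftf elmdm lxi uiyl
Hunk 4: at line 2 remove [lyn,vftf] add [emc,fsnc] -> 8 lines: dezhw pxvsz lzb emc fsnc elmdm lxi uiyl
Hunk 5: at line 2 remove [emc,fsnc,elmdm] add [crsrr,qkzc] -> 7 lines: dezhw pxvsz lzb crsrr qkzc lxi uiyl
Final line count: 7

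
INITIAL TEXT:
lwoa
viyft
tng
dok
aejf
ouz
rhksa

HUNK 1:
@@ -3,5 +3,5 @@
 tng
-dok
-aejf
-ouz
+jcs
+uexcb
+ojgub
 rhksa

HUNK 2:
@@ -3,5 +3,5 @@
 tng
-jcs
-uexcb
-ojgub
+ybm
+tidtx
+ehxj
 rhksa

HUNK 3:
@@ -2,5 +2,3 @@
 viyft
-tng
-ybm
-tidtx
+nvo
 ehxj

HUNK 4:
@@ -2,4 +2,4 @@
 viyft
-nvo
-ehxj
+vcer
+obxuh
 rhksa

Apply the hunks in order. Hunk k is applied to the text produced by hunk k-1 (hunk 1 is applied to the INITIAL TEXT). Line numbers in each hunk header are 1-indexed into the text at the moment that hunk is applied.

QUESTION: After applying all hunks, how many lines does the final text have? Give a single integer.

Hunk 1: at line 3 remove [dok,aejf,ouz] add [jcs,uexcb,ojgub] -> 7 lines: lwoa viyft tng jcs uexcb ojgub rhksa
Hunk 2: at line 3 remove [jcs,uexcb,ojgub] add [ybm,tidtx,ehxj] -> 7 lines: lwoa viyft tng ybm tidtx ehxj rhksa
Hunk 3: at line 2 remove [tng,ybm,tidtx] add [nvo] -> 5 lines: lwoa viyft nvo ehxj rhksa
Hunk 4: at line 2 remove [nvo,ehxj] add [vcer,obxuh] -> 5 lines: lwoa viyft vcer obxuh rhksa
Final line count: 5

Answer: 5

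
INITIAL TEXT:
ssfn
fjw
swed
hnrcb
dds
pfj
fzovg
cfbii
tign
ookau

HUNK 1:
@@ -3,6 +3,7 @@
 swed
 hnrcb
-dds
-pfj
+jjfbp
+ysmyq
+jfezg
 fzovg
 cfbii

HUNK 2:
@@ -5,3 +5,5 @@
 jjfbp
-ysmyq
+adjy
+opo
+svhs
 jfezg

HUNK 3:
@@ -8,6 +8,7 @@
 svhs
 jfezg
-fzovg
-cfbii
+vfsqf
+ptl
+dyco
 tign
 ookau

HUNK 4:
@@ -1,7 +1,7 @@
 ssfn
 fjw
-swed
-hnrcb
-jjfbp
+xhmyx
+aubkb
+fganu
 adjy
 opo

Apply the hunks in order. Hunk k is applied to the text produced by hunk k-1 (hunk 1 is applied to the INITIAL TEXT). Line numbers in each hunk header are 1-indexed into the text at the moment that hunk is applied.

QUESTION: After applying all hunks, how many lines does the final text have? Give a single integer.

Hunk 1: at line 3 remove [dds,pfj] add [jjfbp,ysmyq,jfezg] -> 11 lines: ssfn fjw swed hnrcb jjfbp ysmyq jfezg fzovg cfbii tign ookau
Hunk 2: at line 5 remove [ysmyq] add [adjy,opo,svhs] -> 13 lines: ssfn fjw swed hnrcb jjfbp adjy opo svhs jfezg fzovg cfbii tign ookau
Hunk 3: at line 8 remove [fzovg,cfbii] add [vfsqf,ptl,dyco] -> 14 lines: ssfn fjw swed hnrcb jjfbp adjy opo svhs jfezg vfsqf ptl dyco tign ookau
Hunk 4: at line 1 remove [swed,hnrcb,jjfbp] add [xhmyx,aubkb,fganu] -> 14 lines: ssfn fjw xhmyx aubkb fganu adjy opo svhs jfezg vfsqf ptl dyco tign ookau
Final line count: 14

Answer: 14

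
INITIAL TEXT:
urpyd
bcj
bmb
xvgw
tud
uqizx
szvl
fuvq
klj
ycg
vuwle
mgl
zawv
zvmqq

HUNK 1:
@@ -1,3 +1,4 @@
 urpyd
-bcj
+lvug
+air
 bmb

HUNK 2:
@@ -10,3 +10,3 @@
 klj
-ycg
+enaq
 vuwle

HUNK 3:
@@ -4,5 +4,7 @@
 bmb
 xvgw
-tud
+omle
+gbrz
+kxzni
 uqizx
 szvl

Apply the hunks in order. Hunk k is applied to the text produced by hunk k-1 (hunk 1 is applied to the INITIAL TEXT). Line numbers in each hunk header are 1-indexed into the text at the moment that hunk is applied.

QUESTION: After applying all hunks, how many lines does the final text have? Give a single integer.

Answer: 17

Derivation:
Hunk 1: at line 1 remove [bcj] add [lvug,air] -> 15 lines: urpyd lvug air bmb xvgw tud uqizx szvl fuvq klj ycg vuwle mgl zawv zvmqq
Hunk 2: at line 10 remove [ycg] add [enaq] -> 15 lines: urpyd lvug air bmb xvgw tud uqizx szvl fuvq klj enaq vuwle mgl zawv zvmqq
Hunk 3: at line 4 remove [tud] add [omle,gbrz,kxzni] -> 17 lines: urpyd lvug air bmb xvgw omle gbrz kxzni uqizx szvl fuvq klj enaq vuwle mgl zawv zvmqq
Final line count: 17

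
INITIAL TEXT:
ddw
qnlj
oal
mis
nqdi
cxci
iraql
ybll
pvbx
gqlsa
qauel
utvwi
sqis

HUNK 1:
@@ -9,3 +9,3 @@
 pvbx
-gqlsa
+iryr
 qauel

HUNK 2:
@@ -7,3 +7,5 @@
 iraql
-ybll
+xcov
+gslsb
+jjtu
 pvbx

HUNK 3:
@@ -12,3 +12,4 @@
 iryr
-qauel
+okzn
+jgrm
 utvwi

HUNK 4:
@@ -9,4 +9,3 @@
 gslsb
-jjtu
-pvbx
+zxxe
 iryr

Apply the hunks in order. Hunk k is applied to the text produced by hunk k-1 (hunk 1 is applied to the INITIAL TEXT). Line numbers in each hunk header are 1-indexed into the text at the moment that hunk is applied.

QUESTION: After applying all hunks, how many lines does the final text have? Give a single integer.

Hunk 1: at line 9 remove [gqlsa] add [iryr] -> 13 lines: ddw qnlj oal mis nqdi cxci iraql ybll pvbx iryr qauel utvwi sqis
Hunk 2: at line 7 remove [ybll] add [xcov,gslsb,jjtu] -> 15 lines: ddw qnlj oal mis nqdi cxci iraql xcov gslsb jjtu pvbx iryr qauel utvwi sqis
Hunk 3: at line 12 remove [qauel] add [okzn,jgrm] -> 16 lines: ddw qnlj oal mis nqdi cxci iraql xcov gslsb jjtu pvbx iryr okzn jgrm utvwi sqis
Hunk 4: at line 9 remove [jjtu,pvbx] add [zxxe] -> 15 lines: ddw qnlj oal mis nqdi cxci iraql xcov gslsb zxxe iryr okzn jgrm utvwi sqis
Final line count: 15

Answer: 15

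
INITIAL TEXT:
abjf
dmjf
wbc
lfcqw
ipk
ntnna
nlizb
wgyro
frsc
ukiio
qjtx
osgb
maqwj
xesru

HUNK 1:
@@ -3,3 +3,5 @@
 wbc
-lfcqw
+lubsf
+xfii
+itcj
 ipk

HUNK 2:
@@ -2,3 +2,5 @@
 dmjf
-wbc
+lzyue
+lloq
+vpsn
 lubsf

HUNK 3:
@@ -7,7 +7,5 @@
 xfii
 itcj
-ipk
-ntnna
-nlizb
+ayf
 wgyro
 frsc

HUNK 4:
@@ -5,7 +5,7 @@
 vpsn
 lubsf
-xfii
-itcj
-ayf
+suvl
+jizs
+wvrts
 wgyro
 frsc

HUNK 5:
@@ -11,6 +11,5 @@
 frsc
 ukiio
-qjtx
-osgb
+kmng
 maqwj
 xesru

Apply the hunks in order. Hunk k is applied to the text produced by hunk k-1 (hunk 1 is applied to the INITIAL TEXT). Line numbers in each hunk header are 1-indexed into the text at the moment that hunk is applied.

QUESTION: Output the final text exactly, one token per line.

Hunk 1: at line 3 remove [lfcqw] add [lubsf,xfii,itcj] -> 16 lines: abjf dmjf wbc lubsf xfii itcj ipk ntnna nlizb wgyro frsc ukiio qjtx osgb maqwj xesru
Hunk 2: at line 2 remove [wbc] add [lzyue,lloq,vpsn] -> 18 lines: abjf dmjf lzyue lloq vpsn lubsf xfii itcj ipk ntnna nlizb wgyro frsc ukiio qjtx osgb maqwj xesru
Hunk 3: at line 7 remove [ipk,ntnna,nlizb] add [ayf] -> 16 lines: abjf dmjf lzyue lloq vpsn lubsf xfii itcj ayf wgyro frsc ukiio qjtx osgb maqwj xesru
Hunk 4: at line 5 remove [xfii,itcj,ayf] add [suvl,jizs,wvrts] -> 16 lines: abjf dmjf lzyue lloq vpsn lubsf suvl jizs wvrts wgyro frsc ukiio qjtx osgb maqwj xesru
Hunk 5: at line 11 remove [qjtx,osgb] add [kmng] -> 15 lines: abjf dmjf lzyue lloq vpsn lubsf suvl jizs wvrts wgyro frsc ukiio kmng maqwj xesru

Answer: abjf
dmjf
lzyue
lloq
vpsn
lubsf
suvl
jizs
wvrts
wgyro
frsc
ukiio
kmng
maqwj
xesru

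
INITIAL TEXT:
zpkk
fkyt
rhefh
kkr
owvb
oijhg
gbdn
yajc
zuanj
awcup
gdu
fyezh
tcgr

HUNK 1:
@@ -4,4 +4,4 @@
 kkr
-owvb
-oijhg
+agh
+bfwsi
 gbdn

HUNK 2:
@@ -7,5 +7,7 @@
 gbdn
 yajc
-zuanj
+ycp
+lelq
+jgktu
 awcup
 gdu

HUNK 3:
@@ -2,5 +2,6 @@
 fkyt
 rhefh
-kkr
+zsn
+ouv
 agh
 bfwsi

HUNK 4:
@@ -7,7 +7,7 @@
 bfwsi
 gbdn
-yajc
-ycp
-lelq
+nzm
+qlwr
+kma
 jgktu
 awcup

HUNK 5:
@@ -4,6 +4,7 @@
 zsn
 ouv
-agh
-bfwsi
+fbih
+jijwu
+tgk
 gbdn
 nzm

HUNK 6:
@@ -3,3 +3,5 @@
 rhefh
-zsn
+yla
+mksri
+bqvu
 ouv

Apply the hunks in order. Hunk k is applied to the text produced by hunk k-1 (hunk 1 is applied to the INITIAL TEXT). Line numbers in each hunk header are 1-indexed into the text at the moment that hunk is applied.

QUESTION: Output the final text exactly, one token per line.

Hunk 1: at line 4 remove [owvb,oijhg] add [agh,bfwsi] -> 13 lines: zpkk fkyt rhefh kkr agh bfwsi gbdn yajc zuanj awcup gdu fyezh tcgr
Hunk 2: at line 7 remove [zuanj] add [ycp,lelq,jgktu] -> 15 lines: zpkk fkyt rhefh kkr agh bfwsi gbdn yajc ycp lelq jgktu awcup gdu fyezh tcgr
Hunk 3: at line 2 remove [kkr] add [zsn,ouv] -> 16 lines: zpkk fkyt rhefh zsn ouv agh bfwsi gbdn yajc ycp lelq jgktu awcup gdu fyezh tcgr
Hunk 4: at line 7 remove [yajc,ycp,lelq] add [nzm,qlwr,kma] -> 16 lines: zpkk fkyt rhefh zsn ouv agh bfwsi gbdn nzm qlwr kma jgktu awcup gdu fyezh tcgr
Hunk 5: at line 4 remove [agh,bfwsi] add [fbih,jijwu,tgk] -> 17 lines: zpkk fkyt rhefh zsn ouv fbih jijwu tgk gbdn nzm qlwr kma jgktu awcup gdu fyezh tcgr
Hunk 6: at line 3 remove [zsn] add [yla,mksri,bqvu] -> 19 lines: zpkk fkyt rhefh yla mksri bqvu ouv fbih jijwu tgk gbdn nzm qlwr kma jgktu awcup gdu fyezh tcgr

Answer: zpkk
fkyt
rhefh
yla
mksri
bqvu
ouv
fbih
jijwu
tgk
gbdn
nzm
qlwr
kma
jgktu
awcup
gdu
fyezh
tcgr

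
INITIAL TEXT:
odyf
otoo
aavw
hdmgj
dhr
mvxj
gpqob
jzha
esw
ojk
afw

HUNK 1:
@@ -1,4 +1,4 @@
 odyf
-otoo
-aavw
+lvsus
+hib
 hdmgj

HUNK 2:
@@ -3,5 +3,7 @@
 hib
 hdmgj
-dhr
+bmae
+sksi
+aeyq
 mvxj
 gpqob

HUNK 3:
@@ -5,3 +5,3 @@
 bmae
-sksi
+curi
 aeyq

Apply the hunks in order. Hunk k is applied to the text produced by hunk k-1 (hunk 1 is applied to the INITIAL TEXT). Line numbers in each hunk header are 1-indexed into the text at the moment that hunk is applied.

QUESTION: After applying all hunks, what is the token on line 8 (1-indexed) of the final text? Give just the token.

Answer: mvxj

Derivation:
Hunk 1: at line 1 remove [otoo,aavw] add [lvsus,hib] -> 11 lines: odyf lvsus hib hdmgj dhr mvxj gpqob jzha esw ojk afw
Hunk 2: at line 3 remove [dhr] add [bmae,sksi,aeyq] -> 13 lines: odyf lvsus hib hdmgj bmae sksi aeyq mvxj gpqob jzha esw ojk afw
Hunk 3: at line 5 remove [sksi] add [curi] -> 13 lines: odyf lvsus hib hdmgj bmae curi aeyq mvxj gpqob jzha esw ojk afw
Final line 8: mvxj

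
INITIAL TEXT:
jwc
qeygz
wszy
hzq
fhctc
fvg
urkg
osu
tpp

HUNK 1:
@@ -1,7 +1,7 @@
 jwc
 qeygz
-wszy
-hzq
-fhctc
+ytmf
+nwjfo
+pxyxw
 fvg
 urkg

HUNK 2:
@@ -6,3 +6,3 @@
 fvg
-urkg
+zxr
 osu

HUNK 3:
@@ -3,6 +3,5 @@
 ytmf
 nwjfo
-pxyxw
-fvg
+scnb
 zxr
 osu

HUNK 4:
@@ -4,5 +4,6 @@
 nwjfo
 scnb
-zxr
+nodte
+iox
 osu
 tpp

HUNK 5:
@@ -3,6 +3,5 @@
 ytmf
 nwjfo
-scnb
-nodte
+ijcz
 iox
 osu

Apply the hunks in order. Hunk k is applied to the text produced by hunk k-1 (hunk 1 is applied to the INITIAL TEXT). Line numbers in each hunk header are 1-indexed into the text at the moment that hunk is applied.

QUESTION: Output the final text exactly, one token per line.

Hunk 1: at line 1 remove [wszy,hzq,fhctc] add [ytmf,nwjfo,pxyxw] -> 9 lines: jwc qeygz ytmf nwjfo pxyxw fvg urkg osu tpp
Hunk 2: at line 6 remove [urkg] add [zxr] -> 9 lines: jwc qeygz ytmf nwjfo pxyxw fvg zxr osu tpp
Hunk 3: at line 3 remove [pxyxw,fvg] add [scnb] -> 8 lines: jwc qeygz ytmf nwjfo scnb zxr osu tpp
Hunk 4: at line 4 remove [zxr] add [nodte,iox] -> 9 lines: jwc qeygz ytmf nwjfo scnb nodte iox osu tpp
Hunk 5: at line 3 remove [scnb,nodte] add [ijcz] -> 8 lines: jwc qeygz ytmf nwjfo ijcz iox osu tpp

Answer: jwc
qeygz
ytmf
nwjfo
ijcz
iox
osu
tpp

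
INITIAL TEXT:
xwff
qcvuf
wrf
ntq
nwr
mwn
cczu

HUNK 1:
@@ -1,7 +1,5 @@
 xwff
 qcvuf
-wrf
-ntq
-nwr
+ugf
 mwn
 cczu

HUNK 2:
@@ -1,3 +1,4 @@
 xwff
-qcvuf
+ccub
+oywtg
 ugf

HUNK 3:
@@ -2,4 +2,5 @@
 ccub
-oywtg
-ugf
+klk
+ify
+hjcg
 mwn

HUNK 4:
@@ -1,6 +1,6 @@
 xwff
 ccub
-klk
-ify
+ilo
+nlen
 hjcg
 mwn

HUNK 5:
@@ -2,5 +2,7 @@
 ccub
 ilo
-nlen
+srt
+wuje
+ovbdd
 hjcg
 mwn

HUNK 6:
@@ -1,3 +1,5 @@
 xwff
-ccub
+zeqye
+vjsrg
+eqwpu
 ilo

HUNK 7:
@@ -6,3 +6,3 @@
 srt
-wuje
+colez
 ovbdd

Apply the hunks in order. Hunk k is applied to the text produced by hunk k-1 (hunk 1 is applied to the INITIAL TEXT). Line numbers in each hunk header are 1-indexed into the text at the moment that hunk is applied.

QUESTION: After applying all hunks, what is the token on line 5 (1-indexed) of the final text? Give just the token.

Answer: ilo

Derivation:
Hunk 1: at line 1 remove [wrf,ntq,nwr] add [ugf] -> 5 lines: xwff qcvuf ugf mwn cczu
Hunk 2: at line 1 remove [qcvuf] add [ccub,oywtg] -> 6 lines: xwff ccub oywtg ugf mwn cczu
Hunk 3: at line 2 remove [oywtg,ugf] add [klk,ify,hjcg] -> 7 lines: xwff ccub klk ify hjcg mwn cczu
Hunk 4: at line 1 remove [klk,ify] add [ilo,nlen] -> 7 lines: xwff ccub ilo nlen hjcg mwn cczu
Hunk 5: at line 2 remove [nlen] add [srt,wuje,ovbdd] -> 9 lines: xwff ccub ilo srt wuje ovbdd hjcg mwn cczu
Hunk 6: at line 1 remove [ccub] add [zeqye,vjsrg,eqwpu] -> 11 lines: xwff zeqye vjsrg eqwpu ilo srt wuje ovbdd hjcg mwn cczu
Hunk 7: at line 6 remove [wuje] add [colez] -> 11 lines: xwff zeqye vjsrg eqwpu ilo srt colez ovbdd hjcg mwn cczu
Final line 5: ilo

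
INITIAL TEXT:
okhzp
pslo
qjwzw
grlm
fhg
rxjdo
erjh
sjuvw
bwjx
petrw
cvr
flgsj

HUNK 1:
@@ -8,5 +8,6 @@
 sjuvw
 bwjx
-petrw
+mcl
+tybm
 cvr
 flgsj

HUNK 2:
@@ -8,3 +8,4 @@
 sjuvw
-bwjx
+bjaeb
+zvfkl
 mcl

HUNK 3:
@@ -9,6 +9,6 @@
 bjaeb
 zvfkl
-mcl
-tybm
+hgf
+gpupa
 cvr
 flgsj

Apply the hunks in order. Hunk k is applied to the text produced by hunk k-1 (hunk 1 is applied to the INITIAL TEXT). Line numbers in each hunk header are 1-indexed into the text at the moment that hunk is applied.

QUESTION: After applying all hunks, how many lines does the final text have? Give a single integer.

Hunk 1: at line 8 remove [petrw] add [mcl,tybm] -> 13 lines: okhzp pslo qjwzw grlm fhg rxjdo erjh sjuvw bwjx mcl tybm cvr flgsj
Hunk 2: at line 8 remove [bwjx] add [bjaeb,zvfkl] -> 14 lines: okhzp pslo qjwzw grlm fhg rxjdo erjh sjuvw bjaeb zvfkl mcl tybm cvr flgsj
Hunk 3: at line 9 remove [mcl,tybm] add [hgf,gpupa] -> 14 lines: okhzp pslo qjwzw grlm fhg rxjdo erjh sjuvw bjaeb zvfkl hgf gpupa cvr flgsj
Final line count: 14

Answer: 14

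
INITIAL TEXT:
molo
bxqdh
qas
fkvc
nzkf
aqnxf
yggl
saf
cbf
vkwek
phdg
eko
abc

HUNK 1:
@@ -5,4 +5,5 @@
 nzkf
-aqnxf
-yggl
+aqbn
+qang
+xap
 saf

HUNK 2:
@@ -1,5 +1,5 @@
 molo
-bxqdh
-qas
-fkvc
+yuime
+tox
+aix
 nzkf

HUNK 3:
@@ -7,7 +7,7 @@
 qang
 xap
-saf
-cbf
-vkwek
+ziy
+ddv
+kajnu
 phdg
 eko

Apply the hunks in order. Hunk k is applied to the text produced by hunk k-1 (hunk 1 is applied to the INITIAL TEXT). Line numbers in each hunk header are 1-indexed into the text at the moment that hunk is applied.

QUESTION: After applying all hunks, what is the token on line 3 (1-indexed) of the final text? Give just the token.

Hunk 1: at line 5 remove [aqnxf,yggl] add [aqbn,qang,xap] -> 14 lines: molo bxqdh qas fkvc nzkf aqbn qang xap saf cbf vkwek phdg eko abc
Hunk 2: at line 1 remove [bxqdh,qas,fkvc] add [yuime,tox,aix] -> 14 lines: molo yuime tox aix nzkf aqbn qang xap saf cbf vkwek phdg eko abc
Hunk 3: at line 7 remove [saf,cbf,vkwek] add [ziy,ddv,kajnu] -> 14 lines: molo yuime tox aix nzkf aqbn qang xap ziy ddv kajnu phdg eko abc
Final line 3: tox

Answer: tox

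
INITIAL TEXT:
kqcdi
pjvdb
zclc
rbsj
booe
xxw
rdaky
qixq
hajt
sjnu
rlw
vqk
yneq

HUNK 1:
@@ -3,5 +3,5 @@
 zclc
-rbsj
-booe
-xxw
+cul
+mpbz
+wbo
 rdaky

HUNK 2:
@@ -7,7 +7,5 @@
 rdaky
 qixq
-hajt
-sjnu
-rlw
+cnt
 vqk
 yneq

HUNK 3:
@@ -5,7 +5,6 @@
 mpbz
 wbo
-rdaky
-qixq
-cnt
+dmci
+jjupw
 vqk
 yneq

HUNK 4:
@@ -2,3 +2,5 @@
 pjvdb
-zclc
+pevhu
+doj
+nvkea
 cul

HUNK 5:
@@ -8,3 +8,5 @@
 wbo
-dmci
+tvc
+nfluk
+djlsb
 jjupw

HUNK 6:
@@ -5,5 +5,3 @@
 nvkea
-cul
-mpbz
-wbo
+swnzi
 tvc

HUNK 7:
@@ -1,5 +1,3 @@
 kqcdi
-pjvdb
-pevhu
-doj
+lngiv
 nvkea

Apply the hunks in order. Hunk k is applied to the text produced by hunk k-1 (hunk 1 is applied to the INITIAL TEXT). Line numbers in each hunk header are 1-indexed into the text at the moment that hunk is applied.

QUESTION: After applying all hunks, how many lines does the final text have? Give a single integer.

Hunk 1: at line 3 remove [rbsj,booe,xxw] add [cul,mpbz,wbo] -> 13 lines: kqcdi pjvdb zclc cul mpbz wbo rdaky qixq hajt sjnu rlw vqk yneq
Hunk 2: at line 7 remove [hajt,sjnu,rlw] add [cnt] -> 11 lines: kqcdi pjvdb zclc cul mpbz wbo rdaky qixq cnt vqk yneq
Hunk 3: at line 5 remove [rdaky,qixq,cnt] add [dmci,jjupw] -> 10 lines: kqcdi pjvdb zclc cul mpbz wbo dmci jjupw vqk yneq
Hunk 4: at line 2 remove [zclc] add [pevhu,doj,nvkea] -> 12 lines: kqcdi pjvdb pevhu doj nvkea cul mpbz wbo dmci jjupw vqk yneq
Hunk 5: at line 8 remove [dmci] add [tvc,nfluk,djlsb] -> 14 lines: kqcdi pjvdb pevhu doj nvkea cul mpbz wbo tvc nfluk djlsb jjupw vqk yneq
Hunk 6: at line 5 remove [cul,mpbz,wbo] add [swnzi] -> 12 lines: kqcdi pjvdb pevhu doj nvkea swnzi tvc nfluk djlsb jjupw vqk yneq
Hunk 7: at line 1 remove [pjvdb,pevhu,doj] add [lngiv] -> 10 lines: kqcdi lngiv nvkea swnzi tvc nfluk djlsb jjupw vqk yneq
Final line count: 10

Answer: 10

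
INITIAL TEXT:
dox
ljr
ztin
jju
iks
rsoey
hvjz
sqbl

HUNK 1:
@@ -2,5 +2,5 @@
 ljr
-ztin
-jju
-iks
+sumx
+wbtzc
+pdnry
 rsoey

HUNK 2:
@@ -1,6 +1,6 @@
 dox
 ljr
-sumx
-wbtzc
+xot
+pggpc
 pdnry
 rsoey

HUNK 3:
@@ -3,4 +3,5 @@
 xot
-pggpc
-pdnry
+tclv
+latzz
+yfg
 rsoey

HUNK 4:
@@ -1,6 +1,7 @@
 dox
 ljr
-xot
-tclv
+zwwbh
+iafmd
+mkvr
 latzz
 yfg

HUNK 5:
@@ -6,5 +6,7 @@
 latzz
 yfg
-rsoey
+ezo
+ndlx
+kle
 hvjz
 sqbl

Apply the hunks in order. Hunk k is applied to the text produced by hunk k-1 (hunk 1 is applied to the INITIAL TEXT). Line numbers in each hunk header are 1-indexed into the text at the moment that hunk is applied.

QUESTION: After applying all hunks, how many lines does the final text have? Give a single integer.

Hunk 1: at line 2 remove [ztin,jju,iks] add [sumx,wbtzc,pdnry] -> 8 lines: dox ljr sumx wbtzc pdnry rsoey hvjz sqbl
Hunk 2: at line 1 remove [sumx,wbtzc] add [xot,pggpc] -> 8 lines: dox ljr xot pggpc pdnry rsoey hvjz sqbl
Hunk 3: at line 3 remove [pggpc,pdnry] add [tclv,latzz,yfg] -> 9 lines: dox ljr xot tclv latzz yfg rsoey hvjz sqbl
Hunk 4: at line 1 remove [xot,tclv] add [zwwbh,iafmd,mkvr] -> 10 lines: dox ljr zwwbh iafmd mkvr latzz yfg rsoey hvjz sqbl
Hunk 5: at line 6 remove [rsoey] add [ezo,ndlx,kle] -> 12 lines: dox ljr zwwbh iafmd mkvr latzz yfg ezo ndlx kle hvjz sqbl
Final line count: 12

Answer: 12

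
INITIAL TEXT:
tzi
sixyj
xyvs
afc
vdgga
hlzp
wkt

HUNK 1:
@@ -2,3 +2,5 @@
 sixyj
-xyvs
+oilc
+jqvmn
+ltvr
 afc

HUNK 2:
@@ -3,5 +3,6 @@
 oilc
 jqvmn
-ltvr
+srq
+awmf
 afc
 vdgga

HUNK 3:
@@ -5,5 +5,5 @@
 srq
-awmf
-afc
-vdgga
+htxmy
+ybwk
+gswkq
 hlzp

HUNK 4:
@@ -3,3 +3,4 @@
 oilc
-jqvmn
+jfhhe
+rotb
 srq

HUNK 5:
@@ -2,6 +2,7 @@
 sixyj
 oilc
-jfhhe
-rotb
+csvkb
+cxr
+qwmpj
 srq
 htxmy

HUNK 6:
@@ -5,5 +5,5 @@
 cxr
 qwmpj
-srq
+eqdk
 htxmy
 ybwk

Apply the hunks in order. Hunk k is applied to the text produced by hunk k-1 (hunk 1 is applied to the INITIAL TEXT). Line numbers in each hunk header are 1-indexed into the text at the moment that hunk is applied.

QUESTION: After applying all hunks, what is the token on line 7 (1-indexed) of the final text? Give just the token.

Answer: eqdk

Derivation:
Hunk 1: at line 2 remove [xyvs] add [oilc,jqvmn,ltvr] -> 9 lines: tzi sixyj oilc jqvmn ltvr afc vdgga hlzp wkt
Hunk 2: at line 3 remove [ltvr] add [srq,awmf] -> 10 lines: tzi sixyj oilc jqvmn srq awmf afc vdgga hlzp wkt
Hunk 3: at line 5 remove [awmf,afc,vdgga] add [htxmy,ybwk,gswkq] -> 10 lines: tzi sixyj oilc jqvmn srq htxmy ybwk gswkq hlzp wkt
Hunk 4: at line 3 remove [jqvmn] add [jfhhe,rotb] -> 11 lines: tzi sixyj oilc jfhhe rotb srq htxmy ybwk gswkq hlzp wkt
Hunk 5: at line 2 remove [jfhhe,rotb] add [csvkb,cxr,qwmpj] -> 12 lines: tzi sixyj oilc csvkb cxr qwmpj srq htxmy ybwk gswkq hlzp wkt
Hunk 6: at line 5 remove [srq] add [eqdk] -> 12 lines: tzi sixyj oilc csvkb cxr qwmpj eqdk htxmy ybwk gswkq hlzp wkt
Final line 7: eqdk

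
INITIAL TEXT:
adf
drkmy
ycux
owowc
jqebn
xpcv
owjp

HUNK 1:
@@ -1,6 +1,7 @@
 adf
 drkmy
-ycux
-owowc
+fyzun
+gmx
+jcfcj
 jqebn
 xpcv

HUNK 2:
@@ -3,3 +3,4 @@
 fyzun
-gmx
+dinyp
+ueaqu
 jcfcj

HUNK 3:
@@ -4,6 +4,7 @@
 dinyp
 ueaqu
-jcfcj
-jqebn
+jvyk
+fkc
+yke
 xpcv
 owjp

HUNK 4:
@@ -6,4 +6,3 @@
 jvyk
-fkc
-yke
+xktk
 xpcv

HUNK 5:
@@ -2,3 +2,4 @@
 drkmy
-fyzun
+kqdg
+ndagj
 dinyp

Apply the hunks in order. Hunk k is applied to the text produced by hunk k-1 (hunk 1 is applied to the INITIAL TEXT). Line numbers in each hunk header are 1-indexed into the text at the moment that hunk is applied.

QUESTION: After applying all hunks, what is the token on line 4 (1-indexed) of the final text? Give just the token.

Hunk 1: at line 1 remove [ycux,owowc] add [fyzun,gmx,jcfcj] -> 8 lines: adf drkmy fyzun gmx jcfcj jqebn xpcv owjp
Hunk 2: at line 3 remove [gmx] add [dinyp,ueaqu] -> 9 lines: adf drkmy fyzun dinyp ueaqu jcfcj jqebn xpcv owjp
Hunk 3: at line 4 remove [jcfcj,jqebn] add [jvyk,fkc,yke] -> 10 lines: adf drkmy fyzun dinyp ueaqu jvyk fkc yke xpcv owjp
Hunk 4: at line 6 remove [fkc,yke] add [xktk] -> 9 lines: adf drkmy fyzun dinyp ueaqu jvyk xktk xpcv owjp
Hunk 5: at line 2 remove [fyzun] add [kqdg,ndagj] -> 10 lines: adf drkmy kqdg ndagj dinyp ueaqu jvyk xktk xpcv owjp
Final line 4: ndagj

Answer: ndagj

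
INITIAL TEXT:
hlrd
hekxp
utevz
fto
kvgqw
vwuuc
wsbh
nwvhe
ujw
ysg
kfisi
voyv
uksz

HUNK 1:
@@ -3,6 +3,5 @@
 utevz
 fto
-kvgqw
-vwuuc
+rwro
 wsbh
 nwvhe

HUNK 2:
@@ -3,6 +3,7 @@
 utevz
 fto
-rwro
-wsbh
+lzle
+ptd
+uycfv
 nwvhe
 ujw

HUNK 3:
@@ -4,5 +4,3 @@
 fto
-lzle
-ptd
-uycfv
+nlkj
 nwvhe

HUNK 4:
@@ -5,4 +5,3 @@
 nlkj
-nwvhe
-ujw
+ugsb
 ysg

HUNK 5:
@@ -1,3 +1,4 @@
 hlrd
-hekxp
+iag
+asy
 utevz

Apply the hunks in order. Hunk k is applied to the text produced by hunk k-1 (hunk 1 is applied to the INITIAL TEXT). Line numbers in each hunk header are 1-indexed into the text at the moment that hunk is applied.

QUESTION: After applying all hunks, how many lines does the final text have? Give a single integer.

Answer: 11

Derivation:
Hunk 1: at line 3 remove [kvgqw,vwuuc] add [rwro] -> 12 lines: hlrd hekxp utevz fto rwro wsbh nwvhe ujw ysg kfisi voyv uksz
Hunk 2: at line 3 remove [rwro,wsbh] add [lzle,ptd,uycfv] -> 13 lines: hlrd hekxp utevz fto lzle ptd uycfv nwvhe ujw ysg kfisi voyv uksz
Hunk 3: at line 4 remove [lzle,ptd,uycfv] add [nlkj] -> 11 lines: hlrd hekxp utevz fto nlkj nwvhe ujw ysg kfisi voyv uksz
Hunk 4: at line 5 remove [nwvhe,ujw] add [ugsb] -> 10 lines: hlrd hekxp utevz fto nlkj ugsb ysg kfisi voyv uksz
Hunk 5: at line 1 remove [hekxp] add [iag,asy] -> 11 lines: hlrd iag asy utevz fto nlkj ugsb ysg kfisi voyv uksz
Final line count: 11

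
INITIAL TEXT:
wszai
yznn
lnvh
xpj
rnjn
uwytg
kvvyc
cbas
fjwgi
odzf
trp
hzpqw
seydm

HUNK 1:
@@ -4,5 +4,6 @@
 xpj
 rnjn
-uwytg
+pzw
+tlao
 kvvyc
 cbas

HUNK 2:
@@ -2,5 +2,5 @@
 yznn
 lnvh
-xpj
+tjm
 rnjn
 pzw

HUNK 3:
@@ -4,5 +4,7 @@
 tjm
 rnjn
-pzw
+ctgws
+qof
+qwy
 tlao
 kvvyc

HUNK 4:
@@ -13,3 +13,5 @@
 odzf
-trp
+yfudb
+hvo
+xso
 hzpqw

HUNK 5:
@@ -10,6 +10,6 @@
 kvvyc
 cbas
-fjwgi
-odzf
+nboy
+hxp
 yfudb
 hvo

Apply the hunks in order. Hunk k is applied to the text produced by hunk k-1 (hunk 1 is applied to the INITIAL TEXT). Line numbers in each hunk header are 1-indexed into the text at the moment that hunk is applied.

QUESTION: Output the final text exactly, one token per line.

Answer: wszai
yznn
lnvh
tjm
rnjn
ctgws
qof
qwy
tlao
kvvyc
cbas
nboy
hxp
yfudb
hvo
xso
hzpqw
seydm

Derivation:
Hunk 1: at line 4 remove [uwytg] add [pzw,tlao] -> 14 lines: wszai yznn lnvh xpj rnjn pzw tlao kvvyc cbas fjwgi odzf trp hzpqw seydm
Hunk 2: at line 2 remove [xpj] add [tjm] -> 14 lines: wszai yznn lnvh tjm rnjn pzw tlao kvvyc cbas fjwgi odzf trp hzpqw seydm
Hunk 3: at line 4 remove [pzw] add [ctgws,qof,qwy] -> 16 lines: wszai yznn lnvh tjm rnjn ctgws qof qwy tlao kvvyc cbas fjwgi odzf trp hzpqw seydm
Hunk 4: at line 13 remove [trp] add [yfudb,hvo,xso] -> 18 lines: wszai yznn lnvh tjm rnjn ctgws qof qwy tlao kvvyc cbas fjwgi odzf yfudb hvo xso hzpqw seydm
Hunk 5: at line 10 remove [fjwgi,odzf] add [nboy,hxp] -> 18 lines: wszai yznn lnvh tjm rnjn ctgws qof qwy tlao kvvyc cbas nboy hxp yfudb hvo xso hzpqw seydm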